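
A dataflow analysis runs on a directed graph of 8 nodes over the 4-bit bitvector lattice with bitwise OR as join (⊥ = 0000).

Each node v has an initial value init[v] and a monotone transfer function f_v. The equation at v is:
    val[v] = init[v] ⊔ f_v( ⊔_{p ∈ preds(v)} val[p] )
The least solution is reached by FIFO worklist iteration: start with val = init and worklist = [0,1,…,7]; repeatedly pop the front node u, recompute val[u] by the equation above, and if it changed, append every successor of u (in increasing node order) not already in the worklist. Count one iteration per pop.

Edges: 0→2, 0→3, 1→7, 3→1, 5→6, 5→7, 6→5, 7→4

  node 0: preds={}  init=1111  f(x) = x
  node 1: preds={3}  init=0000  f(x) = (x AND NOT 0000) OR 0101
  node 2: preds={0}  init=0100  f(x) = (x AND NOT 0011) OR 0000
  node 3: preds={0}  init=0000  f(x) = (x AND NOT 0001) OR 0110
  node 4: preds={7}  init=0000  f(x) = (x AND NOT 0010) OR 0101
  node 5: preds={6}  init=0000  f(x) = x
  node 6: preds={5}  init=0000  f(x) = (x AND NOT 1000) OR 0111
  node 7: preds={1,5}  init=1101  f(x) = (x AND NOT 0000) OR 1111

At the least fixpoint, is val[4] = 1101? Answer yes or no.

Iteration log — 13 steps:
  step 1. node 0  ⊔preds=0000  new=1111  stable
  step 2. node 1  ⊔preds=0000  new=0101  old=0000  +wl: 
  step 3. node 2  ⊔preds=1111  new=1100  old=0100  +wl: 
  step 4. node 3  ⊔preds=1111  new=1110  old=0000  +wl: 1
  step 5. node 4  ⊔preds=1101  new=1101  old=0000  +wl: 
  step 6. node 5  ⊔preds=0000  new=0000  stable
  step 7. node 6  ⊔preds=0000  new=0111  old=0000  +wl: 5
  step 8. node 7  ⊔preds=0101  new=1111  old=1101  +wl: 4
  step 9. node 1  ⊔preds=1110  new=1111  old=0101  +wl: 7
  step 10. node 5  ⊔preds=0111  new=0111  old=0000  +wl: 6
  step 11. node 4  ⊔preds=1111  new=1101  stable
  step 12. node 7  ⊔preds=1111  new=1111  stable
  step 13. node 6  ⊔preds=0111  new=0111  stable

Least fixpoint reached:
  node 0: 1111
  node 1: 1111
  node 2: 1100
  node 3: 1110
  node 4: 1101
  node 5: 0111
  node 6: 0111
  node 7: 1111

yes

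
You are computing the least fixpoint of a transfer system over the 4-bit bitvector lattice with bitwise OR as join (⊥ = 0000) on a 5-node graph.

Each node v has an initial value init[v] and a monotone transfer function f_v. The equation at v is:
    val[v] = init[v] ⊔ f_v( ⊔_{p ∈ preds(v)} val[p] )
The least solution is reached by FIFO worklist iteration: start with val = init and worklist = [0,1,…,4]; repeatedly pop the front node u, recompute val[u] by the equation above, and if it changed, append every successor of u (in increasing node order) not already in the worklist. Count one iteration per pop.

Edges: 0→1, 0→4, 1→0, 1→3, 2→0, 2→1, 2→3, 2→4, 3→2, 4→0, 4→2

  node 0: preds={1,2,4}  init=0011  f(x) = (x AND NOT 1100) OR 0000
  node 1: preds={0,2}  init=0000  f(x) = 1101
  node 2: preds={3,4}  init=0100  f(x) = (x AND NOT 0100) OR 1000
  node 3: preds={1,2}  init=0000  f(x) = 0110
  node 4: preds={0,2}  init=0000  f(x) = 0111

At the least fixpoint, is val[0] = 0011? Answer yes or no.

yes

Trace (12 dequeues):
  [1] u=0 | in 0100 | out 0011 | ==
  [2] u=1 | in 0111 | out 1101 | prev 0000 | push {0}
  [3] u=2 | in 0000 | out 1100 | prev 0100 | push {1}
  [4] u=3 | in 1101 | out 0110 | prev 0000 | push {2}
  [5] u=4 | in 1111 | out 0111 | prev 0000 | push {}
  [6] u=0 | in 1111 | out 0011 | ==
  [7] u=1 | in 1111 | out 1101 | ==
  [8] u=2 | in 0111 | out 1111 | prev 1100 | push {0,1,3,4}
  [9] u=0 | in 1111 | out 0011 | ==
  [10] u=1 | in 1111 | out 1101 | ==
  [11] u=3 | in 1111 | out 0110 | ==
  [12] u=4 | in 1111 | out 0111 | ==

Converged values:
  [0] 0011
  [1] 1101
  [2] 1111
  [3] 0110
  [4] 0111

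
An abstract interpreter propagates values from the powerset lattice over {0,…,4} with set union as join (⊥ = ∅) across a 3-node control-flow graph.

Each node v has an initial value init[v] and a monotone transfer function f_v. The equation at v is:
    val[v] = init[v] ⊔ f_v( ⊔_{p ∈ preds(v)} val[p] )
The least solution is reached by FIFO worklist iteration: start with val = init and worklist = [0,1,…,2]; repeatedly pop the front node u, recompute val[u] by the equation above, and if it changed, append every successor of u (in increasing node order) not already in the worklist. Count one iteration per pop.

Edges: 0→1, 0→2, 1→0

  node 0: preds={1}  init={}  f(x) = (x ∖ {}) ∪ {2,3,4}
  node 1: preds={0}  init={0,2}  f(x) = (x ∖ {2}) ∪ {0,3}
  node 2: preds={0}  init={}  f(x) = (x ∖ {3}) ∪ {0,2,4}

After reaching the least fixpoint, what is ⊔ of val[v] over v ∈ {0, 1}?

{0,2,3,4}

Trace (4 dequeues):
  [1] u=0 | in {0,2} | out {0,2,3,4} | prev {} | push {}
  [2] u=1 | in {0,2,3,4} | out {0,2,3,4} | prev {0,2} | push {0}
  [3] u=2 | in {0,2,3,4} | out {0,2,4} | prev {} | push {}
  [4] u=0 | in {0,2,3,4} | out {0,2,3,4} | ==

Converged values:
  [0] {0,2,3,4}
  [1] {0,2,3,4}
  [2] {0,2,4}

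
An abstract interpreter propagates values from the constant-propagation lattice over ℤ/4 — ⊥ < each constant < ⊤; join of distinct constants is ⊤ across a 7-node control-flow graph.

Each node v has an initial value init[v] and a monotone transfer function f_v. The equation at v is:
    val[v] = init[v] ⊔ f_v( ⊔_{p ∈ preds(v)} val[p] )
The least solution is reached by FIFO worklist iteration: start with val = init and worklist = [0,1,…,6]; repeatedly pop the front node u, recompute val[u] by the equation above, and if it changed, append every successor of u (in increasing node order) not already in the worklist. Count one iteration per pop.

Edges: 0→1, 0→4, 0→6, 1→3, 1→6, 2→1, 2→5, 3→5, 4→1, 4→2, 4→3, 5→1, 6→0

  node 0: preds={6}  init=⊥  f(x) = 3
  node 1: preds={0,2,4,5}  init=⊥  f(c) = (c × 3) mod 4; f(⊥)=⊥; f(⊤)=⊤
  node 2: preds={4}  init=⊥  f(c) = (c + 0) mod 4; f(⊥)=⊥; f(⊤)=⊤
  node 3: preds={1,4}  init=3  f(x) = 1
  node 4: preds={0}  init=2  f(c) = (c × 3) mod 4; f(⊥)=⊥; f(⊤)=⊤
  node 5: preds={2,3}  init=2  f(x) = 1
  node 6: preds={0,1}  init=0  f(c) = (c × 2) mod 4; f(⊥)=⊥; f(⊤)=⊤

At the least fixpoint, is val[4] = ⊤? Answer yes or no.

yes

Iteration log — 13 steps:
  step 1. node 0  ⊔preds=0  new=3  old=⊥  +wl: 
  step 2. node 1  ⊔preds=⊤  new=⊤  old=⊥  +wl: 
  step 3. node 2  ⊔preds=2  new=2  old=⊥  +wl: 1
  step 4. node 3  ⊔preds=⊤  new=⊤  old=3  +wl: 
  step 5. node 4  ⊔preds=3  new=⊤  old=2  +wl: 2,3
  step 6. node 5  ⊔preds=⊤  new=⊤  old=2  +wl: 
  step 7. node 6  ⊔preds=⊤  new=⊤  old=0  +wl: 0
  step 8. node 1  ⊔preds=⊤  new=⊤  stable
  step 9. node 2  ⊔preds=⊤  new=⊤  old=2  +wl: 1,5
  step 10. node 3  ⊔preds=⊤  new=⊤  stable
  step 11. node 0  ⊔preds=⊤  new=3  stable
  step 12. node 1  ⊔preds=⊤  new=⊤  stable
  step 13. node 5  ⊔preds=⊤  new=⊤  stable

Least fixpoint reached:
  node 0: 3
  node 1: ⊤
  node 2: ⊤
  node 3: ⊤
  node 4: ⊤
  node 5: ⊤
  node 6: ⊤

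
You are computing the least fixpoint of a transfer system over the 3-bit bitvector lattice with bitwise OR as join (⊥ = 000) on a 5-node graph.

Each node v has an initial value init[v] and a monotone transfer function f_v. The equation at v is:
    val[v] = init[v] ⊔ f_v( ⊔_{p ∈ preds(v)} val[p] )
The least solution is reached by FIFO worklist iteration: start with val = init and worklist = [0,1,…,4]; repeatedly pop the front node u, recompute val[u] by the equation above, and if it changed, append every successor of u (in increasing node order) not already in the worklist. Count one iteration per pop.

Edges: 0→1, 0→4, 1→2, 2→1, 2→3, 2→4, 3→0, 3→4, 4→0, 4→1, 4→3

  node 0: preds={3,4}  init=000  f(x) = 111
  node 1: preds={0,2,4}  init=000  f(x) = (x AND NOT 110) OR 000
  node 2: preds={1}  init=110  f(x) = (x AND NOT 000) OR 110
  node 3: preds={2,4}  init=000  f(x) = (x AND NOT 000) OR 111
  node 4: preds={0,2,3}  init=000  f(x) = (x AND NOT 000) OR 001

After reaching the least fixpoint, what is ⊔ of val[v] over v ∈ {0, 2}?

Iteration log — 8 steps:
  step 1. node 0  ⊔preds=000  new=111  old=000  +wl: 
  step 2. node 1  ⊔preds=111  new=001  old=000  +wl: 
  step 3. node 2  ⊔preds=001  new=111  old=110  +wl: 1
  step 4. node 3  ⊔preds=111  new=111  old=000  +wl: 0
  step 5. node 4  ⊔preds=111  new=111  old=000  +wl: 3
  step 6. node 1  ⊔preds=111  new=001  stable
  step 7. node 0  ⊔preds=111  new=111  stable
  step 8. node 3  ⊔preds=111  new=111  stable

Least fixpoint reached:
  node 0: 111
  node 1: 001
  node 2: 111
  node 3: 111
  node 4: 111

111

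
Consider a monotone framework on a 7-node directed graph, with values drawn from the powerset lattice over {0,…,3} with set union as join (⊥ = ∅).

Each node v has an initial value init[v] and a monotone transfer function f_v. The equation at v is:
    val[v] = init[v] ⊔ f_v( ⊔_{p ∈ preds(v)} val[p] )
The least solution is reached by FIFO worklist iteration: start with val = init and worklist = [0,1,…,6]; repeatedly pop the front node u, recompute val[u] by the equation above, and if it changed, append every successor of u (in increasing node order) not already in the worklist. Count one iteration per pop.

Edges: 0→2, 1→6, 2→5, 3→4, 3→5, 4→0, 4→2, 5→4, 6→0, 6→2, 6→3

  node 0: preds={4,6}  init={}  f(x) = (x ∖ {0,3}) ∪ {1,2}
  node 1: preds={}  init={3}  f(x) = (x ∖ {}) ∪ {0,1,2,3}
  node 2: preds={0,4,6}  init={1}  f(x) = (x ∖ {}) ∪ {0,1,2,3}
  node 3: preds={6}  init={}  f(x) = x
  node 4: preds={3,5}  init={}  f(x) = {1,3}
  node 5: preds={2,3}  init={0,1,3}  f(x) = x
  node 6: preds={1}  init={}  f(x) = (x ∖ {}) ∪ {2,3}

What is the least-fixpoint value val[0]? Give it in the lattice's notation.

Iteration log — 13 steps:
  step 1. node 0  ⊔preds={}  new={1,2}  old={}  +wl: 
  step 2. node 1  ⊔preds={}  new={0,1,2,3}  old={3}  +wl: 
  step 3. node 2  ⊔preds={1,2}  new={0,1,2,3}  old={1}  +wl: 
  step 4. node 3  ⊔preds={}  new={}  stable
  step 5. node 4  ⊔preds={0,1,3}  new={1,3}  old={}  +wl: 0,2
  step 6. node 5  ⊔preds={0,1,2,3}  new={0,1,2,3}  old={0,1,3}  +wl: 4
  step 7. node 6  ⊔preds={0,1,2,3}  new={0,1,2,3}  old={}  +wl: 3
  step 8. node 0  ⊔preds={0,1,2,3}  new={1,2}  stable
  step 9. node 2  ⊔preds={0,1,2,3}  new={0,1,2,3}  stable
  step 10. node 4  ⊔preds={0,1,2,3}  new={1,3}  stable
  step 11. node 3  ⊔preds={0,1,2,3}  new={0,1,2,3}  old={}  +wl: 4,5
  step 12. node 4  ⊔preds={0,1,2,3}  new={1,3}  stable
  step 13. node 5  ⊔preds={0,1,2,3}  new={0,1,2,3}  stable

Least fixpoint reached:
  node 0: {1,2}
  node 1: {0,1,2,3}
  node 2: {0,1,2,3}
  node 3: {0,1,2,3}
  node 4: {1,3}
  node 5: {0,1,2,3}
  node 6: {0,1,2,3}

{1,2}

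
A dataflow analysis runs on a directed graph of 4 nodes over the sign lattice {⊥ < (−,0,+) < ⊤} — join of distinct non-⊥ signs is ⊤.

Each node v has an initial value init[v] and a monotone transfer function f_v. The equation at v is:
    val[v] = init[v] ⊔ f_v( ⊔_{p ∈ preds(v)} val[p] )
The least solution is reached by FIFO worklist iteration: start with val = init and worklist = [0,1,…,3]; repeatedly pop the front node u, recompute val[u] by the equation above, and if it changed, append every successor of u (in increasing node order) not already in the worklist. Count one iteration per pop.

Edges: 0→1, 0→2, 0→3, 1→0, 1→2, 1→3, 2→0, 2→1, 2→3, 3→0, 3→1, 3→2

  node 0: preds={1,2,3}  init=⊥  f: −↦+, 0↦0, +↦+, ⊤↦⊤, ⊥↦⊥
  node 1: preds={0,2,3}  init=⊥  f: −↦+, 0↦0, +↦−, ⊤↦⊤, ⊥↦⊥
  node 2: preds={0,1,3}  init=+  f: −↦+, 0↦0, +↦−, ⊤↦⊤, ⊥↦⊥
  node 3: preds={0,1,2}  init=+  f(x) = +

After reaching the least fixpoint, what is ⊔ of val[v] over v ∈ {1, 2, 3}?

Iteration log — 9 steps:
  step 1. node 0  ⊔preds=+  new=+  old=⊥  +wl: 
  step 2. node 1  ⊔preds=+  new=−  old=⊥  +wl: 0
  step 3. node 2  ⊔preds=⊤  new=⊤  old=+  +wl: 1
  step 4. node 3  ⊔preds=⊤  new=+  stable
  step 5. node 0  ⊔preds=⊤  new=⊤  old=+  +wl: 2,3
  step 6. node 1  ⊔preds=⊤  new=⊤  old=−  +wl: 0
  step 7. node 2  ⊔preds=⊤  new=⊤  stable
  step 8. node 3  ⊔preds=⊤  new=+  stable
  step 9. node 0  ⊔preds=⊤  new=⊤  stable

Least fixpoint reached:
  node 0: ⊤
  node 1: ⊤
  node 2: ⊤
  node 3: +

⊤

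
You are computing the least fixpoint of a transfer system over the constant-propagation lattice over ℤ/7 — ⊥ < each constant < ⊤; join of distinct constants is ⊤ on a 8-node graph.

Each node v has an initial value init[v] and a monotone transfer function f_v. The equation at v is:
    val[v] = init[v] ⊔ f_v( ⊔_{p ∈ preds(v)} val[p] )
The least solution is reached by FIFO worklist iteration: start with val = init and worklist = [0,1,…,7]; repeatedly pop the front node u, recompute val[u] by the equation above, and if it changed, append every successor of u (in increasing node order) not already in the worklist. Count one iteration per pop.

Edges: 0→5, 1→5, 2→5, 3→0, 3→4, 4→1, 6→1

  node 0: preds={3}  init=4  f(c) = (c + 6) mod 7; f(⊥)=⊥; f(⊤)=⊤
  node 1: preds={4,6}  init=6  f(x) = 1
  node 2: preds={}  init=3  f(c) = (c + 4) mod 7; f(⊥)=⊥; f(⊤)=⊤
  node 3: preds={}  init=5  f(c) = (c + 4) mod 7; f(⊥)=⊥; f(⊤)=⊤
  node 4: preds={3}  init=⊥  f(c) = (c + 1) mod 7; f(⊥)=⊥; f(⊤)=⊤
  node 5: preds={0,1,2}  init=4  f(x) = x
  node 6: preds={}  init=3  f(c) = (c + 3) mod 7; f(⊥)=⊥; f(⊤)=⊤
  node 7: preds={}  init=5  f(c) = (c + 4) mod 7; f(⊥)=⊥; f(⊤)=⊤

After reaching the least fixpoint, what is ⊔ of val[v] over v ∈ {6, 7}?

⊤

Iteration log — 9 steps:
  step 1. node 0  ⊔preds=5  new=4  stable
  step 2. node 1  ⊔preds=3  new=⊤  old=6  +wl: 
  step 3. node 2  ⊔preds=⊥  new=3  stable
  step 4. node 3  ⊔preds=⊥  new=5  stable
  step 5. node 4  ⊔preds=5  new=6  old=⊥  +wl: 1
  step 6. node 5  ⊔preds=⊤  new=⊤  old=4  +wl: 
  step 7. node 6  ⊔preds=⊥  new=3  stable
  step 8. node 7  ⊔preds=⊥  new=5  stable
  step 9. node 1  ⊔preds=⊤  new=⊤  stable

Least fixpoint reached:
  node 0: 4
  node 1: ⊤
  node 2: 3
  node 3: 5
  node 4: 6
  node 5: ⊤
  node 6: 3
  node 7: 5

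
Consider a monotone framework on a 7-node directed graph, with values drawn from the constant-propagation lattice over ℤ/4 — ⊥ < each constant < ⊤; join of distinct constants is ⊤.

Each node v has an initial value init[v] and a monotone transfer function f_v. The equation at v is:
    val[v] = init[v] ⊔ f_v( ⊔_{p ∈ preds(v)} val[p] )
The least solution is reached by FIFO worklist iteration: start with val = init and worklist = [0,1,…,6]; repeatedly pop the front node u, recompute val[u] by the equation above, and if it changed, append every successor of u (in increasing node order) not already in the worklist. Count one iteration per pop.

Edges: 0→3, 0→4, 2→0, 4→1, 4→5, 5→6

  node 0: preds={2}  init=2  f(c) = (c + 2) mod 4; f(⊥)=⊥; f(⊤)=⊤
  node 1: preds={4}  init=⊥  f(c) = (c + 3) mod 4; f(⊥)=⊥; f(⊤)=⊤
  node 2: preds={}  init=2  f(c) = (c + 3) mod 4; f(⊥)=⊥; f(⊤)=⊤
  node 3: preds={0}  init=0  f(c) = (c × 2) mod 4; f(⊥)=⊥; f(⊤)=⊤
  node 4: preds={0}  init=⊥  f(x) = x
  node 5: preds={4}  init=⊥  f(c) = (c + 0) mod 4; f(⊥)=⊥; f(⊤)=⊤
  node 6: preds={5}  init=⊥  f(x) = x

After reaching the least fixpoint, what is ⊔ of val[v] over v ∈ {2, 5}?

Worklist (8 pops):
  #1 pop 0: in=2 → ⊤ (was 2); enqueue []
  #2 pop 1: in=⊥ → ⊥ (no change)
  #3 pop 2: in=⊥ → 2 (no change)
  #4 pop 3: in=⊤ → ⊤ (was 0); enqueue []
  #5 pop 4: in=⊤ → ⊤ (was ⊥); enqueue [1]
  #6 pop 5: in=⊤ → ⊤ (was ⊥); enqueue []
  #7 pop 6: in=⊤ → ⊤ (was ⊥); enqueue []
  #8 pop 1: in=⊤ → ⊤ (was ⊥); enqueue []

Fixpoint:
  val[0] = ⊤
  val[1] = ⊤
  val[2] = 2
  val[3] = ⊤
  val[4] = ⊤
  val[5] = ⊤
  val[6] = ⊤

⊤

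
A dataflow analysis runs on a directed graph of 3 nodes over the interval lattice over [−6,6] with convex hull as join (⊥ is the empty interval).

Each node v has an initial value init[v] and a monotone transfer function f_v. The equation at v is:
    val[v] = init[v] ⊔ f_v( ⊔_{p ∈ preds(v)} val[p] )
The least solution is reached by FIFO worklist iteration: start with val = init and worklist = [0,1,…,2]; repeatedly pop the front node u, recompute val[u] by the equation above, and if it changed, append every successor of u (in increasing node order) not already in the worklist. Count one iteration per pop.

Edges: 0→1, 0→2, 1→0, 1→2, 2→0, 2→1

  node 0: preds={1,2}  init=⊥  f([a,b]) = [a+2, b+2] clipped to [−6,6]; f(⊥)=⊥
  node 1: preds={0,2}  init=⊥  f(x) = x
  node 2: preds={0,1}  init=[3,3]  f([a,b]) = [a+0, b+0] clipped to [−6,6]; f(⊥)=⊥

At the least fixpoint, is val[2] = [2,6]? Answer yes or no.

no

Worklist (8 pops):
  #1 pop 0: in=[3,3] → [5,5] (was ⊥); enqueue []
  #2 pop 1: in=[3,5] → [3,5] (was ⊥); enqueue [0]
  #3 pop 2: in=[3,5] → [3,5] (was [3,3]); enqueue [1]
  #4 pop 0: in=[3,5] → [5,6] (was [5,5]); enqueue [2]
  #5 pop 1: in=[3,6] → [3,6] (was [3,5]); enqueue [0]
  #6 pop 2: in=[3,6] → [3,6] (was [3,5]); enqueue [1]
  #7 pop 0: in=[3,6] → [5,6] (no change)
  #8 pop 1: in=[3,6] → [3,6] (no change)

Fixpoint:
  val[0] = [5,6]
  val[1] = [3,6]
  val[2] = [3,6]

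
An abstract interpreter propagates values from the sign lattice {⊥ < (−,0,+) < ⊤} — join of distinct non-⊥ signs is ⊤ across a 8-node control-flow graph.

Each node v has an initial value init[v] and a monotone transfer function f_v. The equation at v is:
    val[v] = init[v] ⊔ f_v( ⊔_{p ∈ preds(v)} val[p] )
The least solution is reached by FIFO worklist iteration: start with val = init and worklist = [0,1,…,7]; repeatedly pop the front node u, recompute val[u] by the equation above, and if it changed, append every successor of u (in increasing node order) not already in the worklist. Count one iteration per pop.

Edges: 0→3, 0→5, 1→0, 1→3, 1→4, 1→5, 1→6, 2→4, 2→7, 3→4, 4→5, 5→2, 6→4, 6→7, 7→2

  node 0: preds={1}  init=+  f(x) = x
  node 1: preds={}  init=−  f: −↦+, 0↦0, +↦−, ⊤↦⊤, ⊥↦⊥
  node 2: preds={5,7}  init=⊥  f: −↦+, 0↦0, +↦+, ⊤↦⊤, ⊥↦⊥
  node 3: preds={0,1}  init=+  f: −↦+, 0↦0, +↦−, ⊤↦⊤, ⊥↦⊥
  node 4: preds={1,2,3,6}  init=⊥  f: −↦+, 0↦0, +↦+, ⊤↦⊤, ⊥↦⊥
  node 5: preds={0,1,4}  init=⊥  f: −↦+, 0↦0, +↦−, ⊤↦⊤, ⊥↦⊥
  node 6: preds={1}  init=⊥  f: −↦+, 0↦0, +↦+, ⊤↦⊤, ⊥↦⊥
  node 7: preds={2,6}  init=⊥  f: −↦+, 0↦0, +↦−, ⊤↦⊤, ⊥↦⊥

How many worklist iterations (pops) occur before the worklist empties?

12

Iteration log — 12 steps:
  step 1. node 0  ⊔preds=−  new=⊤  old=+  +wl: 
  step 2. node 1  ⊔preds=⊥  new=−  stable
  step 3. node 2  ⊔preds=⊥  new=⊥  stable
  step 4. node 3  ⊔preds=⊤  new=⊤  old=+  +wl: 
  step 5. node 4  ⊔preds=⊤  new=⊤  old=⊥  +wl: 
  step 6. node 5  ⊔preds=⊤  new=⊤  old=⊥  +wl: 2
  step 7. node 6  ⊔preds=−  new=+  old=⊥  +wl: 4
  step 8. node 7  ⊔preds=+  new=−  old=⊥  +wl: 
  step 9. node 2  ⊔preds=⊤  new=⊤  old=⊥  +wl: 7
  step 10. node 4  ⊔preds=⊤  new=⊤  stable
  step 11. node 7  ⊔preds=⊤  new=⊤  old=−  +wl: 2
  step 12. node 2  ⊔preds=⊤  new=⊤  stable

Least fixpoint reached:
  node 0: ⊤
  node 1: −
  node 2: ⊤
  node 3: ⊤
  node 4: ⊤
  node 5: ⊤
  node 6: +
  node 7: ⊤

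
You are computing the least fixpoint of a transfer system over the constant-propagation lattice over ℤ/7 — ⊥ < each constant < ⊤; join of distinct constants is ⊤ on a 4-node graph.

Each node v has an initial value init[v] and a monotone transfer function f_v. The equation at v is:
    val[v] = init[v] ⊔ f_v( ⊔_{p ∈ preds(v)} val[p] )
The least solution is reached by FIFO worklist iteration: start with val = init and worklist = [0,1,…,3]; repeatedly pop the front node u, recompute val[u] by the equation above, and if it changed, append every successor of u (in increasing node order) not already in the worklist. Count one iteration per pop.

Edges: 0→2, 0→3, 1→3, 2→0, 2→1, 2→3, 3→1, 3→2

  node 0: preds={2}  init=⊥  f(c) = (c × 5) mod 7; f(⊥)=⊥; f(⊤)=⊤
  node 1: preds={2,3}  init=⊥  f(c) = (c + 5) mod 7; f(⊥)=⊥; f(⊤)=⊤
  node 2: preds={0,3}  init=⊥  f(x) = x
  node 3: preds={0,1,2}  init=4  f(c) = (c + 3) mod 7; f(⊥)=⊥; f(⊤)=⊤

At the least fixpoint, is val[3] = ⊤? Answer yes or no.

yes

Worklist (12 pops):
  #1 pop 0: in=⊥ → ⊥ (no change)
  #2 pop 1: in=4 → 2 (was ⊥); enqueue []
  #3 pop 2: in=4 → 4 (was ⊥); enqueue [0,1]
  #4 pop 3: in=⊤ → ⊤ (was 4); enqueue [2]
  #5 pop 0: in=4 → 6 (was ⊥); enqueue [3]
  #6 pop 1: in=⊤ → ⊤ (was 2); enqueue []
  #7 pop 2: in=⊤ → ⊤ (was 4); enqueue [0,1]
  #8 pop 3: in=⊤ → ⊤ (no change)
  #9 pop 0: in=⊤ → ⊤ (was 6); enqueue [2,3]
  #10 pop 1: in=⊤ → ⊤ (no change)
  #11 pop 2: in=⊤ → ⊤ (no change)
  #12 pop 3: in=⊤ → ⊤ (no change)

Fixpoint:
  val[0] = ⊤
  val[1] = ⊤
  val[2] = ⊤
  val[3] = ⊤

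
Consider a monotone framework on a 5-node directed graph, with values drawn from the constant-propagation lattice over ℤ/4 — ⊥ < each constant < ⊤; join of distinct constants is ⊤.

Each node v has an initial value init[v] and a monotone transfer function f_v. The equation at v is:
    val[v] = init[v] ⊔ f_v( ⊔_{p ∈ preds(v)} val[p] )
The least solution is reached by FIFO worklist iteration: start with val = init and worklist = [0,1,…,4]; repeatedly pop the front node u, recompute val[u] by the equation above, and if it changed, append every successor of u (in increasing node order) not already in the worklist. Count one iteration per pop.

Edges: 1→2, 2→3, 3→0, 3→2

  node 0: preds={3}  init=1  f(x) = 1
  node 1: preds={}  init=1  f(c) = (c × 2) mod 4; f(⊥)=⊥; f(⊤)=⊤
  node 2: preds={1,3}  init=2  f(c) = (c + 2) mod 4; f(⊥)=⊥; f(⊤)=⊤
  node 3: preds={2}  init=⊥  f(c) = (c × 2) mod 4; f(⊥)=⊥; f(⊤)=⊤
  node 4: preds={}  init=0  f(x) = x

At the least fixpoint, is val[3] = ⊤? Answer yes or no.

Trace (7 dequeues):
  [1] u=0 | in ⊥ | out 1 | ==
  [2] u=1 | in ⊥ | out 1 | ==
  [3] u=2 | in 1 | out ⊤ | prev 2 | push {}
  [4] u=3 | in ⊤ | out ⊤ | prev ⊥ | push {0,2}
  [5] u=4 | in ⊥ | out 0 | ==
  [6] u=0 | in ⊤ | out 1 | ==
  [7] u=2 | in ⊤ | out ⊤ | ==

Converged values:
  [0] 1
  [1] 1
  [2] ⊤
  [3] ⊤
  [4] 0

yes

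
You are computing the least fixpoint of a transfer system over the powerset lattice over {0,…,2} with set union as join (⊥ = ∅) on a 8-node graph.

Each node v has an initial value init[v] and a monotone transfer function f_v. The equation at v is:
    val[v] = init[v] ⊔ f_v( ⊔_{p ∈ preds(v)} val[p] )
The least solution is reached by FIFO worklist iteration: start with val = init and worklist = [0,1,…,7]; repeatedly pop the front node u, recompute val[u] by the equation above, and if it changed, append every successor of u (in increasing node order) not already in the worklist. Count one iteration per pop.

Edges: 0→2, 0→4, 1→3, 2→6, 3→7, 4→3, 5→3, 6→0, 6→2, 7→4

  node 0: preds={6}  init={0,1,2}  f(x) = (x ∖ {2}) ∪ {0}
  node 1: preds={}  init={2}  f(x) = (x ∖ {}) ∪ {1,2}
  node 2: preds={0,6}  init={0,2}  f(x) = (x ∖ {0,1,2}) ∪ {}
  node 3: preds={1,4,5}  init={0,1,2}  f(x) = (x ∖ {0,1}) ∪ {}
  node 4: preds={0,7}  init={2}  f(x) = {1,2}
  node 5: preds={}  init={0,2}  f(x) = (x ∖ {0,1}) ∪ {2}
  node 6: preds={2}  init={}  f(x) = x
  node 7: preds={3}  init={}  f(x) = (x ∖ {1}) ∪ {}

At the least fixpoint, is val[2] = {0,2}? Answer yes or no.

Iteration log — 12 steps:
  step 1. node 0  ⊔preds={}  new={0,1,2}  stable
  step 2. node 1  ⊔preds={}  new={1,2}  old={2}  +wl: 
  step 3. node 2  ⊔preds={0,1,2}  new={0,2}  stable
  step 4. node 3  ⊔preds={0,1,2}  new={0,1,2}  stable
  step 5. node 4  ⊔preds={0,1,2}  new={1,2}  old={2}  +wl: 3
  step 6. node 5  ⊔preds={}  new={0,2}  stable
  step 7. node 6  ⊔preds={0,2}  new={0,2}  old={}  +wl: 0,2
  step 8. node 7  ⊔preds={0,1,2}  new={0,2}  old={}  +wl: 4
  step 9. node 3  ⊔preds={0,1,2}  new={0,1,2}  stable
  step 10. node 0  ⊔preds={0,2}  new={0,1,2}  stable
  step 11. node 2  ⊔preds={0,1,2}  new={0,2}  stable
  step 12. node 4  ⊔preds={0,1,2}  new={1,2}  stable

Least fixpoint reached:
  node 0: {0,1,2}
  node 1: {1,2}
  node 2: {0,2}
  node 3: {0,1,2}
  node 4: {1,2}
  node 5: {0,2}
  node 6: {0,2}
  node 7: {0,2}

yes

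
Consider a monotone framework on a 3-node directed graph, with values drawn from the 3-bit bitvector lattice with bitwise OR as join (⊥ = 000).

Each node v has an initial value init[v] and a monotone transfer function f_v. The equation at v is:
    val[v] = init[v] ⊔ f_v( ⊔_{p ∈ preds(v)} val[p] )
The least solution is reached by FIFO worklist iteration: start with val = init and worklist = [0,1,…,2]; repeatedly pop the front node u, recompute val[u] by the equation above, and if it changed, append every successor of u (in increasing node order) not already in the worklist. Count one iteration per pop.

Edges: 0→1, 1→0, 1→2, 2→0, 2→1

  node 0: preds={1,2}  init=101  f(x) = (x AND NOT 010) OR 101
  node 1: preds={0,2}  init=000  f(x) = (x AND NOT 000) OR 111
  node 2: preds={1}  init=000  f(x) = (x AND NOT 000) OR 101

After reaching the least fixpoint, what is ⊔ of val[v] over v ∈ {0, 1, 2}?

Iteration log — 5 steps:
  step 1. node 0  ⊔preds=000  new=101  stable
  step 2. node 1  ⊔preds=101  new=111  old=000  +wl: 0
  step 3. node 2  ⊔preds=111  new=111  old=000  +wl: 1
  step 4. node 0  ⊔preds=111  new=101  stable
  step 5. node 1  ⊔preds=111  new=111  stable

Least fixpoint reached:
  node 0: 101
  node 1: 111
  node 2: 111

111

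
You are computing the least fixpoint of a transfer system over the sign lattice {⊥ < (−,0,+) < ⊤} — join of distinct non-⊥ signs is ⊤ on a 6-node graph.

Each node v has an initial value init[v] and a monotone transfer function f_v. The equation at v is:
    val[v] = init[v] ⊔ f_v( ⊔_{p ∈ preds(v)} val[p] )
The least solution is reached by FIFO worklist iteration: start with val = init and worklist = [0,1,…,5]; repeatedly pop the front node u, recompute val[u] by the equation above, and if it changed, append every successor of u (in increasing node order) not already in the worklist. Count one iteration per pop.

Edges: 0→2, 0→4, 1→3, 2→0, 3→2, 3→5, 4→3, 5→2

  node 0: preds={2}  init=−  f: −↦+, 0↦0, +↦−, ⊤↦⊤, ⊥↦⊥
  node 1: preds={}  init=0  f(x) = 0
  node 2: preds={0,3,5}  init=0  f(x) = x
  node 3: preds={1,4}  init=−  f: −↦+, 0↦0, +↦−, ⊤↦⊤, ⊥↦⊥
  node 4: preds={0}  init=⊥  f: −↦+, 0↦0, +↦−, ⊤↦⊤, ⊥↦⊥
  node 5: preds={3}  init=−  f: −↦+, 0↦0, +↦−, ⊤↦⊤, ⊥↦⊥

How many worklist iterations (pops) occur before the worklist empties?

Worklist (9 pops):
  #1 pop 0: in=0 → ⊤ (was −); enqueue []
  #2 pop 1: in=⊥ → 0 (no change)
  #3 pop 2: in=⊤ → ⊤ (was 0); enqueue [0]
  #4 pop 3: in=0 → ⊤ (was −); enqueue [2]
  #5 pop 4: in=⊤ → ⊤ (was ⊥); enqueue [3]
  #6 pop 5: in=⊤ → ⊤ (was −); enqueue []
  #7 pop 0: in=⊤ → ⊤ (no change)
  #8 pop 2: in=⊤ → ⊤ (no change)
  #9 pop 3: in=⊤ → ⊤ (no change)

Fixpoint:
  val[0] = ⊤
  val[1] = 0
  val[2] = ⊤
  val[3] = ⊤
  val[4] = ⊤
  val[5] = ⊤

9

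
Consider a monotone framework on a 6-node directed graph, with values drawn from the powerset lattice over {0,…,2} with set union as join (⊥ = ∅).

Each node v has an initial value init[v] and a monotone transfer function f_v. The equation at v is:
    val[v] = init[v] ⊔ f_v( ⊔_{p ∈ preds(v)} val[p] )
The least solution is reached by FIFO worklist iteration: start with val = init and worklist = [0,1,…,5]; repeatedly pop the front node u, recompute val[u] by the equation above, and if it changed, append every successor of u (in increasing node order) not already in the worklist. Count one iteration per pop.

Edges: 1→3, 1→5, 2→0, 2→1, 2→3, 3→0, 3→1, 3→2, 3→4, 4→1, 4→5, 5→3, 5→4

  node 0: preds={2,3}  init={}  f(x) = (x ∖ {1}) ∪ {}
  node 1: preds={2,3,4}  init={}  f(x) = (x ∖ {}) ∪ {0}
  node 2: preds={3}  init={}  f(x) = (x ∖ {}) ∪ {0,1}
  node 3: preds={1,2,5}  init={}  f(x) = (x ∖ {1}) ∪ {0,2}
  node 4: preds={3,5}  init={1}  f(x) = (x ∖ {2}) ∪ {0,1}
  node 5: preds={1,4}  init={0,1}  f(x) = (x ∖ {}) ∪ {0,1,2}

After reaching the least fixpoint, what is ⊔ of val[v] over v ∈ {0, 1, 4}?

{0,1,2}

Worklist (14 pops):
  #1 pop 0: in={} → {} (no change)
  #2 pop 1: in={1} → {0,1} (was {}); enqueue []
  #3 pop 2: in={} → {0,1} (was {}); enqueue [0,1]
  #4 pop 3: in={0,1} → {0,2} (was {}); enqueue [2]
  #5 pop 4: in={0,1,2} → {0,1} (was {1}); enqueue []
  #6 pop 5: in={0,1} → {0,1,2} (was {0,1}); enqueue [3,4]
  #7 pop 0: in={0,1,2} → {0,2} (was {}); enqueue []
  #8 pop 1: in={0,1,2} → {0,1,2} (was {0,1}); enqueue [5]
  #9 pop 2: in={0,2} → {0,1,2} (was {0,1}); enqueue [0,1]
  #10 pop 3: in={0,1,2} → {0,2} (no change)
  #11 pop 4: in={0,1,2} → {0,1} (no change)
  #12 pop 5: in={0,1,2} → {0,1,2} (no change)
  #13 pop 0: in={0,1,2} → {0,2} (no change)
  #14 pop 1: in={0,1,2} → {0,1,2} (no change)

Fixpoint:
  val[0] = {0,2}
  val[1] = {0,1,2}
  val[2] = {0,1,2}
  val[3] = {0,2}
  val[4] = {0,1}
  val[5] = {0,1,2}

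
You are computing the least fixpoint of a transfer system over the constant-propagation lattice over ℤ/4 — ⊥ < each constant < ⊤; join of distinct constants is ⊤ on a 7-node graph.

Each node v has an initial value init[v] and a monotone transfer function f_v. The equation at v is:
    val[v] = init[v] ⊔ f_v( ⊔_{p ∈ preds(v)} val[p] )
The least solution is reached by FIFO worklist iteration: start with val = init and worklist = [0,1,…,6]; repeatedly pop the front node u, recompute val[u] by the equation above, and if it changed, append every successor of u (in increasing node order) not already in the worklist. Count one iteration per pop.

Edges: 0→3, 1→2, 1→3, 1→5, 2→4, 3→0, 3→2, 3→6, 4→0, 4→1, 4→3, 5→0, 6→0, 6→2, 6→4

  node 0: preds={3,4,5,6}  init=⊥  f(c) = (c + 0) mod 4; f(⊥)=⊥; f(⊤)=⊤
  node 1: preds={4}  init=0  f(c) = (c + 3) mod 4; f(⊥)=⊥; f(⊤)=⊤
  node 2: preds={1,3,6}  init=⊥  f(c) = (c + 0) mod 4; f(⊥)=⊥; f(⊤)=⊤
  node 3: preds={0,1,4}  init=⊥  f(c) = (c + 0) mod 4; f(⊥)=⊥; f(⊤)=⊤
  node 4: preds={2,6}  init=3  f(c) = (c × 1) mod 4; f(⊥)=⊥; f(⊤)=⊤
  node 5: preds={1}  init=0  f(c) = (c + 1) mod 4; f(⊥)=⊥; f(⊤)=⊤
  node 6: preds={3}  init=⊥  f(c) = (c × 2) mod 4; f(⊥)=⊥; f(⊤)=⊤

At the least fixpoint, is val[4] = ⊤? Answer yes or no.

yes

Iteration log — 12 steps:
  step 1. node 0  ⊔preds=⊤  new=⊤  old=⊥  +wl: 
  step 2. node 1  ⊔preds=3  new=⊤  old=0  +wl: 
  step 3. node 2  ⊔preds=⊤  new=⊤  old=⊥  +wl: 
  step 4. node 3  ⊔preds=⊤  new=⊤  old=⊥  +wl: 0,2
  step 5. node 4  ⊔preds=⊤  new=⊤  old=3  +wl: 1,3
  step 6. node 5  ⊔preds=⊤  new=⊤  old=0  +wl: 
  step 7. node 6  ⊔preds=⊤  new=⊤  old=⊥  +wl: 4
  step 8. node 0  ⊔preds=⊤  new=⊤  stable
  step 9. node 2  ⊔preds=⊤  new=⊤  stable
  step 10. node 1  ⊔preds=⊤  new=⊤  stable
  step 11. node 3  ⊔preds=⊤  new=⊤  stable
  step 12. node 4  ⊔preds=⊤  new=⊤  stable

Least fixpoint reached:
  node 0: ⊤
  node 1: ⊤
  node 2: ⊤
  node 3: ⊤
  node 4: ⊤
  node 5: ⊤
  node 6: ⊤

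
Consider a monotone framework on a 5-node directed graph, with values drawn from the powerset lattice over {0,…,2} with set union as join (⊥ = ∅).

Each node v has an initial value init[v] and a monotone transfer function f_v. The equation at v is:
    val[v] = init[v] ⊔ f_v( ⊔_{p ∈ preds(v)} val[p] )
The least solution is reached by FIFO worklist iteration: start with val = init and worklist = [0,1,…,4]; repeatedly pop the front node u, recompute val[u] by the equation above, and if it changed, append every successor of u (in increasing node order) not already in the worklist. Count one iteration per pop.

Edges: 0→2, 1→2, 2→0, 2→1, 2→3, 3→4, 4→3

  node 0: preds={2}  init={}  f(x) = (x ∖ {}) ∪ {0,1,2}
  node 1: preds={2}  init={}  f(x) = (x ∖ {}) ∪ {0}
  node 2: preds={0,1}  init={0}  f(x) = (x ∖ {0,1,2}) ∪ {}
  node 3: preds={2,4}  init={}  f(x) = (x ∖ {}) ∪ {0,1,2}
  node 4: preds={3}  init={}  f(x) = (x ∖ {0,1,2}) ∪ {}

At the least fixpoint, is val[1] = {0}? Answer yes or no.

Iteration log — 5 steps:
  step 1. node 0  ⊔preds={0}  new={0,1,2}  old={}  +wl: 
  step 2. node 1  ⊔preds={0}  new={0}  old={}  +wl: 
  step 3. node 2  ⊔preds={0,1,2}  new={0}  stable
  step 4. node 3  ⊔preds={0}  new={0,1,2}  old={}  +wl: 
  step 5. node 4  ⊔preds={0,1,2}  new={}  stable

Least fixpoint reached:
  node 0: {0,1,2}
  node 1: {0}
  node 2: {0}
  node 3: {0,1,2}
  node 4: {}

yes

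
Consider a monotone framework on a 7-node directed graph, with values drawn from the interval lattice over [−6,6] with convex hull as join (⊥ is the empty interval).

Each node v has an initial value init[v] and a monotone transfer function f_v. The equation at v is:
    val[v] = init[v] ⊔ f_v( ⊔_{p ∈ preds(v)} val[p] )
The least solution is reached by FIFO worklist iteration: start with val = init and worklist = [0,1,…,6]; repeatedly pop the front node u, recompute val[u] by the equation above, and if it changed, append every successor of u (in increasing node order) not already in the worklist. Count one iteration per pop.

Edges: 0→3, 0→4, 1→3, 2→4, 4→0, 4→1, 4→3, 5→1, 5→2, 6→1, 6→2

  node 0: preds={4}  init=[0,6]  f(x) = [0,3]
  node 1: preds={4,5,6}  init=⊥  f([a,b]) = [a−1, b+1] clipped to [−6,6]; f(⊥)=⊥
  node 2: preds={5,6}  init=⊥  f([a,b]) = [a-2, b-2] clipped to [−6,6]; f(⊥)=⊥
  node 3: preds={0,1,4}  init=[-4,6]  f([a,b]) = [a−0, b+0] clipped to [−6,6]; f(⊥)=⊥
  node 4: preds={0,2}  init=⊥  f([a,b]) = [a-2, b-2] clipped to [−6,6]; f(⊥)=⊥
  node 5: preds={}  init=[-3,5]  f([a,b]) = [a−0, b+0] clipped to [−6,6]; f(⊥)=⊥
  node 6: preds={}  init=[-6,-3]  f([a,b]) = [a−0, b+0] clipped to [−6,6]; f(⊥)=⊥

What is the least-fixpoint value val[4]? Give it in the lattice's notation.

[-6,4]

Worklist (10 pops):
  #1 pop 0: in=⊥ → [0,6] (no change)
  #2 pop 1: in=[-6,5] → [-6,6] (was ⊥); enqueue []
  #3 pop 2: in=[-6,5] → [-6,3] (was ⊥); enqueue []
  #4 pop 3: in=[-6,6] → [-6,6] (was [-4,6]); enqueue []
  #5 pop 4: in=[-6,6] → [-6,4] (was ⊥); enqueue [0,1,3]
  #6 pop 5: in=⊥ → [-3,5] (no change)
  #7 pop 6: in=⊥ → [-6,-3] (no change)
  #8 pop 0: in=[-6,4] → [0,6] (no change)
  #9 pop 1: in=[-6,5] → [-6,6] (no change)
  #10 pop 3: in=[-6,6] → [-6,6] (no change)

Fixpoint:
  val[0] = [0,6]
  val[1] = [-6,6]
  val[2] = [-6,3]
  val[3] = [-6,6]
  val[4] = [-6,4]
  val[5] = [-3,5]
  val[6] = [-6,-3]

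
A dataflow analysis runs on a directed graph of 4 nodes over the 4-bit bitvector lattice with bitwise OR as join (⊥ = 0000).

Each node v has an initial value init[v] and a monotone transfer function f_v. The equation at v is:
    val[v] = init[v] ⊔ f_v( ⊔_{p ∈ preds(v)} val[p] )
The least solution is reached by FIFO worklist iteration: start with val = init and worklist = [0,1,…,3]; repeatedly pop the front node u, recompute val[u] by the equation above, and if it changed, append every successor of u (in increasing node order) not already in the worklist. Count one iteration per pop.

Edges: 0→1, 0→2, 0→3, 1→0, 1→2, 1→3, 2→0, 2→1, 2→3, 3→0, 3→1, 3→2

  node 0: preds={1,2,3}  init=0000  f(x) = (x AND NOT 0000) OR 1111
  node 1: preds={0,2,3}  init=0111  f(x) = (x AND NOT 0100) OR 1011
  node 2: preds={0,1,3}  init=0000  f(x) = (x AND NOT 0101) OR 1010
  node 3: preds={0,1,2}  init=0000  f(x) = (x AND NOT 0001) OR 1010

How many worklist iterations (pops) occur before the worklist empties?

Trace (7 dequeues):
  [1] u=0 | in 0111 | out 1111 | prev 0000 | push {}
  [2] u=1 | in 1111 | out 1111 | prev 0111 | push {0}
  [3] u=2 | in 1111 | out 1010 | prev 0000 | push {1}
  [4] u=3 | in 1111 | out 1110 | prev 0000 | push {2}
  [5] u=0 | in 1111 | out 1111 | ==
  [6] u=1 | in 1111 | out 1111 | ==
  [7] u=2 | in 1111 | out 1010 | ==

Converged values:
  [0] 1111
  [1] 1111
  [2] 1010
  [3] 1110

7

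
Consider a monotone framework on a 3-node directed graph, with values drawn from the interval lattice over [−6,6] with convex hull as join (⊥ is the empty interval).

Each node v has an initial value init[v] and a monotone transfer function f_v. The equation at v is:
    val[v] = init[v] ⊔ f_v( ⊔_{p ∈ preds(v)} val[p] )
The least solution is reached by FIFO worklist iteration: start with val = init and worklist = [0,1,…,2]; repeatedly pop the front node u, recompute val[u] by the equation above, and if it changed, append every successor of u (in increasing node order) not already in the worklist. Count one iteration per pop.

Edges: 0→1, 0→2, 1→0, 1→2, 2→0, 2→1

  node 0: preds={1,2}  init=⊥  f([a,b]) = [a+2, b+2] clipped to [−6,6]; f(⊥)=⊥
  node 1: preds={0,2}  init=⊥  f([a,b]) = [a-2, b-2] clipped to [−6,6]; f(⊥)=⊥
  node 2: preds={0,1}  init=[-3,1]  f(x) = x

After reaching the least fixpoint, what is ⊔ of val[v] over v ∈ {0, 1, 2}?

Worklist (11 pops):
  #1 pop 0: in=[-3,1] → [-1,3] (was ⊥); enqueue []
  #2 pop 1: in=[-3,3] → [-5,1] (was ⊥); enqueue [0]
  #3 pop 2: in=[-5,3] → [-5,3] (was [-3,1]); enqueue [1]
  #4 pop 0: in=[-5,3] → [-3,5] (was [-1,3]); enqueue [2]
  #5 pop 1: in=[-5,5] → [-6,3] (was [-5,1]); enqueue [0]
  #6 pop 2: in=[-6,5] → [-6,5] (was [-5,3]); enqueue [1]
  #7 pop 0: in=[-6,5] → [-4,6] (was [-3,5]); enqueue [2]
  #8 pop 1: in=[-6,6] → [-6,4] (was [-6,3]); enqueue [0]
  #9 pop 2: in=[-6,6] → [-6,6] (was [-6,5]); enqueue [1]
  #10 pop 0: in=[-6,6] → [-4,6] (no change)
  #11 pop 1: in=[-6,6] → [-6,4] (no change)

Fixpoint:
  val[0] = [-4,6]
  val[1] = [-6,4]
  val[2] = [-6,6]

[-6,6]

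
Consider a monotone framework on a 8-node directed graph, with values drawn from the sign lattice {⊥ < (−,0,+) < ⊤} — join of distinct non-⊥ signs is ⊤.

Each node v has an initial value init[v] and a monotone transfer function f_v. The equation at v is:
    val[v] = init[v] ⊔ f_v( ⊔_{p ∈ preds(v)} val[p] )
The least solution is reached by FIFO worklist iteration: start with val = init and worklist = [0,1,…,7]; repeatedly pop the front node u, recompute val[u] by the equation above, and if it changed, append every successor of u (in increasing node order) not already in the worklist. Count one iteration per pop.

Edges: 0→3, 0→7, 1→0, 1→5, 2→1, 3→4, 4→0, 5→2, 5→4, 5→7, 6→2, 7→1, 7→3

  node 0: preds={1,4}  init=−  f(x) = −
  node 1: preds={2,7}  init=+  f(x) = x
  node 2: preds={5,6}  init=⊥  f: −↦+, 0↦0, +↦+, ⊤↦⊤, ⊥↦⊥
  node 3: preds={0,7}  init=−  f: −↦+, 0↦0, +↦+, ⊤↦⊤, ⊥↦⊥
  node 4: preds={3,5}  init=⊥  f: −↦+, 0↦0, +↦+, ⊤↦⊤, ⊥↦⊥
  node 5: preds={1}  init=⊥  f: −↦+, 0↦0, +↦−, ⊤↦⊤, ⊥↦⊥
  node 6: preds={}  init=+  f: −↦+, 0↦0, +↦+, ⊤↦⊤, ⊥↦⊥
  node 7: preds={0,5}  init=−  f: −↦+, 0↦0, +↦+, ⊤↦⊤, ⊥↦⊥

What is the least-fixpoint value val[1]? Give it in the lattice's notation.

⊤

Worklist (14 pops):
  #1 pop 0: in=+ → − (no change)
  #2 pop 1: in=− → ⊤ (was +); enqueue [0]
  #3 pop 2: in=+ → + (was ⊥); enqueue [1]
  #4 pop 3: in=− → ⊤ (was −); enqueue []
  #5 pop 4: in=⊤ → ⊤ (was ⊥); enqueue []
  #6 pop 5: in=⊤ → ⊤ (was ⊥); enqueue [2,4]
  #7 pop 6: in=⊥ → + (no change)
  #8 pop 7: in=⊤ → ⊤ (was −); enqueue [3]
  #9 pop 0: in=⊤ → − (no change)
  #10 pop 1: in=⊤ → ⊤ (no change)
  #11 pop 2: in=⊤ → ⊤ (was +); enqueue [1]
  #12 pop 4: in=⊤ → ⊤ (no change)
  #13 pop 3: in=⊤ → ⊤ (no change)
  #14 pop 1: in=⊤ → ⊤ (no change)

Fixpoint:
  val[0] = −
  val[1] = ⊤
  val[2] = ⊤
  val[3] = ⊤
  val[4] = ⊤
  val[5] = ⊤
  val[6] = +
  val[7] = ⊤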